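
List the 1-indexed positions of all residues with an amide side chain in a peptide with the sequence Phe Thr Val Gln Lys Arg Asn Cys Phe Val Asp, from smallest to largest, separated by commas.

4, 7

The amide-side-chain residues are Asn (N) and Gln (Q).
Matching residues: Gln4, Asn7.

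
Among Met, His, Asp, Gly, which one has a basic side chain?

His

The basic amino acids are Lys (K), Arg (R), and His (H).
Of the listed options, only His belongs to this group.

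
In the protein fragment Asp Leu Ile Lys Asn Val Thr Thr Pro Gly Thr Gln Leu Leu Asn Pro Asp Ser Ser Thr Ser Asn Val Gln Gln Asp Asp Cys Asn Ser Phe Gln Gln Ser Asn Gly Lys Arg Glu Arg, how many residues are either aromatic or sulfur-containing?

2

Aromatic: F, W, Y. Sulfur-containing: C, M.
Aromatic residues here: Phe31 (1).
Sulfur-containing residues here: Cys28 (1).
The two groups share no amino acid, so total = 1 + 1 = 2.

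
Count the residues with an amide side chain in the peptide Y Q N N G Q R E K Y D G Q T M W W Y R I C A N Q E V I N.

8

Only N (asparagine) and Q (glutamine) carry a side-chain carboxamide.
Matching residues: Q2, N3, N4, Q6, Q13, N23, Q24, N28.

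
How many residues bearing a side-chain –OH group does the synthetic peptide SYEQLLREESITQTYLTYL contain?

S, T, and Y are the three residues with a side-chain hydroxyl.
Matching residues: S1, Y2, S10, T12, T14, Y15, T17, Y18.

8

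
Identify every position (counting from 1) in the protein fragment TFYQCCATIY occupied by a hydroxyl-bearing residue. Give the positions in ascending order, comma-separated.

Matching residues: T1, Y3, T8, Y10.

1, 3, 8, 10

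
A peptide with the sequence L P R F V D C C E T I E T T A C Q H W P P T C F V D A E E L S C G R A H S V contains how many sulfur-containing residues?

Only Cys (C) and Met (M) have a sulfur atom in the side chain.
Matching residues: C7, C8, C16, C23, C32.

5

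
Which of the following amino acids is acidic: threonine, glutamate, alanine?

glutamate

Aspartate (D) and glutamate (E) have carboxylic-acid side chains and are the acidic amino acids.
Of the listed options, only glutamate belongs to this group.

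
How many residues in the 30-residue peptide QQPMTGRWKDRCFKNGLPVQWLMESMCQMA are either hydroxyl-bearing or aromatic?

5

Hydroxyl-bearing: S, T, Y. Aromatic: F, W, Y.
Hydroxyl-bearing residues here: T5, S25 (2).
Aromatic residues here: W8, F13, W21 (3).
(Y belongs to both groups, but none appear in this sequence.) Total = 2 + 3 = 5.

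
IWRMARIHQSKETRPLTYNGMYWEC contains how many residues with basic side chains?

K, R, and H are the three residues with basic side chains (ε-amine, guanidinium, and imidazole respectively).
Matching residues: R3, R6, H8, K11, R14.

5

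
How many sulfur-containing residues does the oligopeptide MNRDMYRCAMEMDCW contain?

6

Only Cys (C) and Met (M) have a sulfur atom in the side chain.
Matching residues: M1, M5, C8, M10, M12, C14.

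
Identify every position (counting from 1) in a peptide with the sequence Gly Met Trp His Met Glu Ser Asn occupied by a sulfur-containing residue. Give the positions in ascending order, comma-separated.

Matching residues: Met2, Met5.

2, 5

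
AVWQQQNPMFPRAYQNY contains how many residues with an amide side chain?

Asparagine (N) and glutamine (Q) have uncharged amide side chains.
Matching residues: Q4, Q5, Q6, N7, Q15, N16.

6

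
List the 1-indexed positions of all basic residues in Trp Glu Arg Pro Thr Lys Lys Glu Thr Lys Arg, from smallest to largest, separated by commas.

3, 6, 7, 10, 11

K, R, and H are the three residues with basic side chains (ε-amine, guanidinium, and imidazole respectively).
Matching residues: Arg3, Lys6, Lys7, Lys10, Arg11.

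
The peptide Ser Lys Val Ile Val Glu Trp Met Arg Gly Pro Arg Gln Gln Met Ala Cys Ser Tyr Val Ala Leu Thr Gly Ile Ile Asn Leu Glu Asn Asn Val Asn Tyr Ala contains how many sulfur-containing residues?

Cysteine (C, thiol) and methionine (M, thioether) are the two sulfur-containing amino acids.
Matching residues: Met8, Met15, Cys17.

3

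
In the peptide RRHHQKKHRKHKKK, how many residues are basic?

13

Lysine (K), arginine (R), and histidine (H) have basic, nitrogen-containing side chains.
Matching residues: R1, R2, H3, H4, K6, K7, H8, R9, K10, H11, K12, K13, K14.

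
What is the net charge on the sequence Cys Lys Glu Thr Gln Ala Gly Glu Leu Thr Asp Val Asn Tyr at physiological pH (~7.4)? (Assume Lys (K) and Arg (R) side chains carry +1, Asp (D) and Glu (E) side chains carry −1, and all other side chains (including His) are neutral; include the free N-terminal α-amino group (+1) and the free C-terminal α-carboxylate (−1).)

-2

Positive (K, R): Lys2 → +1.
Negative (D, E): Glu3, Glu8, Asp11 → −3.
The N-terminus (+1) and C-terminus (−1) cancel.
Net charge = (+1) + (−3) = −2.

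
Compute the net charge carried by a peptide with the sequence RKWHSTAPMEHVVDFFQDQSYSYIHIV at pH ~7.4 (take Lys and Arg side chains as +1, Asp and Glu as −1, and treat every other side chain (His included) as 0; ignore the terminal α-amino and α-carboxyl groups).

-1

Positive (K, R): R1, K2 → +2.
Negative (D, E): E10, D14, D18 → −3.
Net charge = (+2) + (−3) = −1.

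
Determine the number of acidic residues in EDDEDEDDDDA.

The acidic residues are Asp (D) and Glu (E), whose side chains end in a carboxylate group.
Matching residues: E1, D2, D3, E4, D5, E6, D7, D8, D9, D10.

10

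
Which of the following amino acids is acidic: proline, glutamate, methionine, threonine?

Aspartate (D) and glutamate (E) have carboxylic-acid side chains and are the acidic amino acids.
Of the listed options, only glutamate belongs to this group.

glutamate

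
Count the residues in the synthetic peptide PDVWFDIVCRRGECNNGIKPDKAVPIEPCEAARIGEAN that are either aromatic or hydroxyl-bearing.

2

Aromatic: F, W, Y. Hydroxyl-bearing: S, T, Y.
Aromatic residues here: W4, F5 (2).
Hydroxyl-bearing residues here: none (0).
(Y belongs to both groups, but none appear in this sequence.) Total = 2 + 0 = 2.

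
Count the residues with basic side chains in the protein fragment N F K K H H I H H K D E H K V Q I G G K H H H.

13

Lysine (K), arginine (R), and histidine (H) have basic, nitrogen-containing side chains.
Matching residues: K3, K4, H5, H6, H8, H9, K10, H13, K14, K20, H21, H22, H23.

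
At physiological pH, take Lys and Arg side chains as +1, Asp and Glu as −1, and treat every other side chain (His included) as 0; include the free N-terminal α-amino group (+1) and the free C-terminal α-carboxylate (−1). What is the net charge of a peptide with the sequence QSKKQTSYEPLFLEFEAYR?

Positive (K, R): K3, K4, R19 → +3.
Negative (D, E): E9, E14, E16 → −3.
The N-terminus (+1) and C-terminus (−1) cancel.
Net charge = (+3) + (−3) = 0.

0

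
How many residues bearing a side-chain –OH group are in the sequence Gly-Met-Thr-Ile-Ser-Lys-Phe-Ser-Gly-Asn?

Serine (S), threonine (T), and tyrosine (Y) each carry a hydroxyl group on the side chain.
Matching residues: Thr3, Ser5, Ser8.

3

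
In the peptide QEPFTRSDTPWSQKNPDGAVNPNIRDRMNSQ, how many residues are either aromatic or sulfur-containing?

Aromatic: F, W, Y. Sulfur-containing: C, M.
Aromatic residues here: F4, W11 (2).
Sulfur-containing residues here: M28 (1).
The two groups share no amino acid, so total = 2 + 1 = 3.

3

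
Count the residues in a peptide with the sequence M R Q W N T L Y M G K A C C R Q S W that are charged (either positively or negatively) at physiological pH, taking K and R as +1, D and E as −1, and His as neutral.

3

Charged side chains at pH ~7.4: K, R (positive); D, E (negative).
Matching residues: R2, K11, R15.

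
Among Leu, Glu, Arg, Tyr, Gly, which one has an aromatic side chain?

F, W, and Y each carry an aromatic ring on the side chain.
Of the listed options, only Tyr belongs to this group.

Tyr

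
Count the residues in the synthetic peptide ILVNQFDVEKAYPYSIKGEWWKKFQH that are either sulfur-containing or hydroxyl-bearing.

Sulfur-containing: C, M. Hydroxyl-bearing: S, T, Y.
Sulfur-containing residues here: none (0).
Hydroxyl-bearing residues here: Y12, Y14, S15 (3).
The two groups share no amino acid, so total = 0 + 3 = 3.

3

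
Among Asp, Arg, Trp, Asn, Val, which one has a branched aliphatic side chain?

V, L, and I make up the branched-chain aliphatic group.
Of the listed options, only Val belongs to this group.

Val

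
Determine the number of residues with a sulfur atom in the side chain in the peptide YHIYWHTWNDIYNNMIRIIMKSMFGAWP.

3

The sulfur-bearing residues are cysteine (–SH) and methionine (–S–CH₃).
Matching residues: M15, M20, M23.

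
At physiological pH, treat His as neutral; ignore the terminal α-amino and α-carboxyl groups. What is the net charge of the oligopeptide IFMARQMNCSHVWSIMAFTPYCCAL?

+1

The side chains ionized at physiological pH are Lys/Arg (+1) and Asp/Glu (−1); with His treated as neutral, nothing else contributes.
Positive (K, R): R5 → +1.
Negative (D, E): none → −0.
Net charge = (+1) + (−0) = +1.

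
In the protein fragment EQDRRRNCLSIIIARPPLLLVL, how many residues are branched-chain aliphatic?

9

The BCAAs are Val, Leu, and Ile — aliphatic side chains with a branch point.
Matching residues: L9, I11, I12, I13, L18, L19, L20, V21, L22.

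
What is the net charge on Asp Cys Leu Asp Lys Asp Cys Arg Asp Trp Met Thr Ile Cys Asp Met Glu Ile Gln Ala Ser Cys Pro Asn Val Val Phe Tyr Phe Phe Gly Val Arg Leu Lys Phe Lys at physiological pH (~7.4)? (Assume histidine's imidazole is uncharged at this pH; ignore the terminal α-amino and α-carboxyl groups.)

The side chains ionized at physiological pH are Lys/Arg (+1) and Asp/Glu (−1); with His treated as neutral, nothing else contributes.
Positive (K, R): Lys5, Arg8, Arg33, Lys35, Lys37 → +5.
Negative (D, E): Asp1, Asp4, Asp6, Asp9, Asp15, Glu17 → −6.
Net charge = (+5) + (−6) = −1.

-1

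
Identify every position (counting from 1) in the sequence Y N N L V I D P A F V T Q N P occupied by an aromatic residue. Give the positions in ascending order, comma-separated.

1, 10

Matching residues: Y1, F10.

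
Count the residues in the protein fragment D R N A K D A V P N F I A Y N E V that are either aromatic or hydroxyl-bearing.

Aromatic: F, W, Y. Hydroxyl-bearing: S, T, Y.
Aromatic residues here: F11, Y14 (2).
Hydroxyl-bearing residues here: Y14 (1).
Y is in both groups, so the 1 Y residue must not be double-counted.
Total = 2 + 1 − 1 = 2.

2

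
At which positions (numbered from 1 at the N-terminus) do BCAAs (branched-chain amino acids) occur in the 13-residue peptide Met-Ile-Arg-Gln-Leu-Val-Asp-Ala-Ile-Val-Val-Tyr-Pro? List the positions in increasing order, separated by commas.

2, 5, 6, 9, 10, 11

V, L, and I make up the branched-chain aliphatic group.
Matching residues: Ile2, Leu5, Val6, Ile9, Val10, Val11.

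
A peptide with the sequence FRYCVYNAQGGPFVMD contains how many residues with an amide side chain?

2

Asparagine (N) and glutamine (Q) have uncharged amide side chains.
Matching residues: N7, Q9.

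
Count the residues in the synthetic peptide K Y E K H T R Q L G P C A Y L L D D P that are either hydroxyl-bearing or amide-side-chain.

Hydroxyl-bearing: S, T, Y. Amide-side-chain: N, Q.
Hydroxyl-bearing residues here: Y2, T6, Y14 (3).
Amide-side-chain residues here: Q8 (1).
The two groups share no amino acid, so total = 3 + 1 = 4.

4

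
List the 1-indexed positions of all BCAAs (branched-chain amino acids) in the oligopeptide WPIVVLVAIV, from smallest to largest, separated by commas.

V, L, and I make up the branched-chain aliphatic group.
Matching residues: I3, V4, V5, L6, V7, I9, V10.

3, 4, 5, 6, 7, 9, 10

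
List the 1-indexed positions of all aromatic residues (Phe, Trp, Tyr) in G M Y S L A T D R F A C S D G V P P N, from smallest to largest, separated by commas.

3, 10

Matching residues: Y3, F10.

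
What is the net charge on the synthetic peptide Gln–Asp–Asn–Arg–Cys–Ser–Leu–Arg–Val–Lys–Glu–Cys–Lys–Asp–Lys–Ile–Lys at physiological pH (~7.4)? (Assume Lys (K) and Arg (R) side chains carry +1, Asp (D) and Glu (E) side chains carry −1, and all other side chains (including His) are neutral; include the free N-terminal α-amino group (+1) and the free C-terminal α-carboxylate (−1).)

Positive (K, R): Arg4, Arg8, Lys10, Lys13, Lys15, Lys17 → +6.
Negative (D, E): Asp2, Glu11, Asp14 → −3.
The N-terminus (+1) and C-terminus (−1) cancel.
Net charge = (+6) + (−3) = +3.

+3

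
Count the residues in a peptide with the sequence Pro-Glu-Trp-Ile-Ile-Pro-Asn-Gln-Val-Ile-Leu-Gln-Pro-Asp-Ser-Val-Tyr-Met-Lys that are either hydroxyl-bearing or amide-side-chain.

Hydroxyl-bearing: S, T, Y. Amide-side-chain: N, Q.
Hydroxyl-bearing residues here: Ser15, Tyr17 (2).
Amide-side-chain residues here: Asn7, Gln8, Gln12 (3).
The two groups share no amino acid, so total = 2 + 3 = 5.

5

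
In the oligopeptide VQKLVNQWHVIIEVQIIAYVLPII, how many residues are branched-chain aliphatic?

13

Valine (V), leucine (L), and isoleucine (I) are the branched-chain amino acids.
Matching residues: V1, L4, V5, V10, I11, I12, V14, I16, I17, V20, L21, I23, I24.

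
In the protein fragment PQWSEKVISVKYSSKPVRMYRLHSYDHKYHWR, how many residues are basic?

10

K, R, and H are the three residues with basic side chains (ε-amine, guanidinium, and imidazole respectively).
Matching residues: K6, K11, K15, R18, R21, H23, H27, K28, H30, R32.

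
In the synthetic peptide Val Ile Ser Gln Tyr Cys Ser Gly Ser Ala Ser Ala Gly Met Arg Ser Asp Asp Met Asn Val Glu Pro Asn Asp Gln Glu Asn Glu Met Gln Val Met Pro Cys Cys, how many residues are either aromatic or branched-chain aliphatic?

Aromatic: F, W, Y. Branched-chain aliphatic: I, L, V.
Aromatic residues here: Tyr5 (1).
Branched-chain aliphatic residues here: Val1, Ile2, Val21, Val32 (4).
The two groups share no amino acid, so total = 1 + 4 = 5.

5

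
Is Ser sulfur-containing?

Only Cys (C) and Met (M) have a sulfur atom in the side chain.
Serine is not in this group.

No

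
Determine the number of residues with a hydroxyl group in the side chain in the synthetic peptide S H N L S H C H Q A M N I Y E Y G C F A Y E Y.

Serine (S), threonine (T), and tyrosine (Y) each carry a hydroxyl group on the side chain.
Matching residues: S1, S5, Y14, Y16, Y21, Y23.

6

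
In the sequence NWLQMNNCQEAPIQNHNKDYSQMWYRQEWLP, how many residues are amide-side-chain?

Asparagine (N) and glutamine (Q) have uncharged amide side chains.
Matching residues: N1, Q4, N6, N7, Q9, Q14, N15, N17, Q22, Q27.

10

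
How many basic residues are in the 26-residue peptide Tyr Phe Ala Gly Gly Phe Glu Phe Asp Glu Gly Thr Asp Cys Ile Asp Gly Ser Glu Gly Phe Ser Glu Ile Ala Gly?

0

K, R, and H are the three residues with basic side chains (ε-amine, guanidinium, and imidazole respectively).
None of the 26 residues belong to this group.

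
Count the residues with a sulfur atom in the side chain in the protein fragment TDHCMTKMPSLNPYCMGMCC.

8

Only Cys (C) and Met (M) have a sulfur atom in the side chain.
Matching residues: C4, M5, M8, C15, M16, M18, C19, C20.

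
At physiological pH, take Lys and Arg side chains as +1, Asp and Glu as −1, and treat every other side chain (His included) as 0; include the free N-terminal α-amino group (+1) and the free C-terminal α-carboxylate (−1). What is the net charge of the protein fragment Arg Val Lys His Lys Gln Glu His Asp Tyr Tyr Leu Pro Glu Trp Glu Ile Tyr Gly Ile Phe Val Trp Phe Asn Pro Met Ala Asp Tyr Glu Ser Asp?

Positive (K, R): Arg1, Lys3, Lys5 → +3.
Negative (D, E): Glu7, Asp9, Glu14, Glu16, Asp29, Glu31, Asp33 → −7.
The N-terminus (+1) and C-terminus (−1) cancel.
Net charge = (+3) + (−7) = −4.

-4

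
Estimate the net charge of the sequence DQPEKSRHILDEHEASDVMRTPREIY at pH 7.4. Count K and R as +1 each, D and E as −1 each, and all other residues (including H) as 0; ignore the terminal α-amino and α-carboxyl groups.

Positive (K, R): K5, R7, R20, R23 → +4.
Negative (D, E): D1, E4, D11, E12, E14, D17, E24 → −7.
Net charge = (+4) + (−7) = −3.

-3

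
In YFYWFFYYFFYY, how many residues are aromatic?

The aromatic amino acids are Phe (F, benzyl), Trp (W, indole), and Tyr (Y, phenol).
Matching residues: Y1, F2, Y3, W4, F5, F6, Y7, Y8, F9, F10, Y11, Y12.

12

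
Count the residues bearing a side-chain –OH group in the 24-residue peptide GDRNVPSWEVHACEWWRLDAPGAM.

Serine (S), threonine (T), and tyrosine (Y) each carry a hydroxyl group on the side chain.
Matching residues: S7.

1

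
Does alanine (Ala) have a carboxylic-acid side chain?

Aspartate (D) and glutamate (E) have carboxylic-acid side chains and are the acidic amino acids.
Alanine is not in this group.

No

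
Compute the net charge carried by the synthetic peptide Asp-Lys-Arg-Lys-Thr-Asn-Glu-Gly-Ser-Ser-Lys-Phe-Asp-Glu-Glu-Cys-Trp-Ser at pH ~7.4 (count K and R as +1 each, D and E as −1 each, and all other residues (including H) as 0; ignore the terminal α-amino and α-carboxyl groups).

-1

Positive (K, R): Lys2, Arg3, Lys4, Lys11 → +4.
Negative (D, E): Asp1, Glu7, Asp13, Glu14, Glu15 → −5.
Net charge = (+4) + (−5) = −1.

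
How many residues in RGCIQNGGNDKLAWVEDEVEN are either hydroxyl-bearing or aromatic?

Hydroxyl-bearing: S, T, Y. Aromatic: F, W, Y.
Hydroxyl-bearing residues here: none (0).
Aromatic residues here: W14 (1).
(Y belongs to both groups, but none appear in this sequence.) Total = 0 + 1 = 1.

1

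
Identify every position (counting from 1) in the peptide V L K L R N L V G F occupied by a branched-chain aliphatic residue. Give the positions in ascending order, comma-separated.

1, 2, 4, 7, 8

The BCAAs are Val, Leu, and Ile — aliphatic side chains with a branch point.
Matching residues: V1, L2, L4, L7, V8.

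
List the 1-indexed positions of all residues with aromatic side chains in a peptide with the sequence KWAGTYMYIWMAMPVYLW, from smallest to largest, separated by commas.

The aromatic amino acids are Phe (F, benzyl), Trp (W, indole), and Tyr (Y, phenol).
Matching residues: W2, Y6, Y8, W10, Y16, W18.

2, 6, 8, 10, 16, 18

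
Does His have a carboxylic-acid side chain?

The acidic residues are Asp (D) and Glu (E), whose side chains end in a carboxylate group.
Histidine is not in this group.

No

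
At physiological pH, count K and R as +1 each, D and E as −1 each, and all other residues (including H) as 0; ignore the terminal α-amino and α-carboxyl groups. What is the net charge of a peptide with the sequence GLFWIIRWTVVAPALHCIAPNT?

Positive (K, R): R7 → +1.
Negative (D, E): none → −0.
Net charge = (+1) + (−0) = +1.

+1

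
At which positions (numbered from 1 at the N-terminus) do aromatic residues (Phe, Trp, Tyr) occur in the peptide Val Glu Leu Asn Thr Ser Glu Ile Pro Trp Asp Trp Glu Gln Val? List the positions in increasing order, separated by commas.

10, 12

Matching residues: Trp10, Trp12.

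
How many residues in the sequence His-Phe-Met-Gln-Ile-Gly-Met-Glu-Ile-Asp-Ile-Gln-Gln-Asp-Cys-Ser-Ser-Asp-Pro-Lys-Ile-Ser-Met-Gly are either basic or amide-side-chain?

Basic: H, K, R. Amide-side-chain: N, Q.
Basic residues here: His1, Lys20 (2).
Amide-side-chain residues here: Gln4, Gln12, Gln13 (3).
The two groups share no amino acid, so total = 2 + 3 = 5.

5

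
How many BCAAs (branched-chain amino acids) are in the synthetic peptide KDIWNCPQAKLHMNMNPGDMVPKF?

The BCAAs are Val, Leu, and Ile — aliphatic side chains with a branch point.
Matching residues: I3, L11, V21.

3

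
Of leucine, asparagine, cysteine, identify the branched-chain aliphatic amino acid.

The BCAAs are Val, Leu, and Ile — aliphatic side chains with a branch point.
Of the listed options, only leucine belongs to this group.

leucine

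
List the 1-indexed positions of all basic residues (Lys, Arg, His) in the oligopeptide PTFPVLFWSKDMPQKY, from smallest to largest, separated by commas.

10, 15

Matching residues: K10, K15.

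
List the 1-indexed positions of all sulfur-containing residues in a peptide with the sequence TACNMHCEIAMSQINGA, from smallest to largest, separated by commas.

The sulfur-bearing residues are cysteine (–SH) and methionine (–S–CH₃).
Matching residues: C3, M5, C7, M11.

3, 5, 7, 11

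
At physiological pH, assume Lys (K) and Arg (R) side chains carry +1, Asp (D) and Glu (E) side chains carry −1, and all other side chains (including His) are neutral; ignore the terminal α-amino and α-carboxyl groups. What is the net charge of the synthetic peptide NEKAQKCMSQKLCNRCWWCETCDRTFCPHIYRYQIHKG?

+4

Positive (K, R): K3, K6, K11, R15, R24, R32, K37 → +7.
Negative (D, E): E2, E20, D23 → −3.
Net charge = (+7) + (−3) = +4.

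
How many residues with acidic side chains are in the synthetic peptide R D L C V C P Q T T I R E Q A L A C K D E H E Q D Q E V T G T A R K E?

Only D (aspartate) and E (glutamate) carry a side-chain carboxylic acid.
Matching residues: D2, E13, D20, E21, E23, D25, E27, E35.

8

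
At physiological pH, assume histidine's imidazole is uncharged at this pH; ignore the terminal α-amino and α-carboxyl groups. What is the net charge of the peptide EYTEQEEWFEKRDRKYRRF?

Near pH 7.4, K and R contribute +1 each, D and E contribute −1 each, and every other side chain (His included, as stated) is uncharged.
Positive (K, R): K11, R12, R14, K15, R17, R18 → +6.
Negative (D, E): E1, E4, E6, E7, E10, D13 → −6.
Net charge = (+6) + (−6) = 0.

0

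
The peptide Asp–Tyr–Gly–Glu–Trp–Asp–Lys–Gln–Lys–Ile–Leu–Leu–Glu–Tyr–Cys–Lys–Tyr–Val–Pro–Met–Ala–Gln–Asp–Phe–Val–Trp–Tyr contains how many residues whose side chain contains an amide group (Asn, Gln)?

Matching residues: Gln8, Gln22.

2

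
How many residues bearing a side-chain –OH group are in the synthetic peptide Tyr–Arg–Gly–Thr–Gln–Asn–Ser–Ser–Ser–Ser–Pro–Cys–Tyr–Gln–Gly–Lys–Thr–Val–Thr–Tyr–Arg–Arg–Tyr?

S, T, and Y are the three residues with a side-chain hydroxyl.
Matching residues: Tyr1, Thr4, Ser7, Ser8, Ser9, Ser10, Tyr13, Thr17, Thr19, Tyr20, Tyr23.

11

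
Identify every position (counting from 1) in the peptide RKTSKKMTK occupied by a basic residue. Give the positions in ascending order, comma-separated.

1, 2, 5, 6, 9

The basic amino acids are Lys (K), Arg (R), and His (H).
Matching residues: R1, K2, K5, K6, K9.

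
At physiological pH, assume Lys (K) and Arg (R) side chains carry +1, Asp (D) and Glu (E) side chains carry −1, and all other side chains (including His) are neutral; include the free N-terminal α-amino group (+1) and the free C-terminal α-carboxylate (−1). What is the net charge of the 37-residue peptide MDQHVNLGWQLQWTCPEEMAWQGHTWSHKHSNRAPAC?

-1

Positive (K, R): K29, R33 → +2.
Negative (D, E): D2, E17, E18 → −3.
The N-terminus (+1) and C-terminus (−1) cancel.
Net charge = (+2) + (−3) = −1.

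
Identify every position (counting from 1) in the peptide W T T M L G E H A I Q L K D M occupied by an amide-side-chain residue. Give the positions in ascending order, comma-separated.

The amide-side-chain residues are Asn (N) and Gln (Q).
Matching residues: Q11.

11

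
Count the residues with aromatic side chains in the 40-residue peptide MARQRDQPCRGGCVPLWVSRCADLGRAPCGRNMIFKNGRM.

The aromatic amino acids are Phe (F, benzyl), Trp (W, indole), and Tyr (Y, phenol).
Matching residues: W17, F35.

2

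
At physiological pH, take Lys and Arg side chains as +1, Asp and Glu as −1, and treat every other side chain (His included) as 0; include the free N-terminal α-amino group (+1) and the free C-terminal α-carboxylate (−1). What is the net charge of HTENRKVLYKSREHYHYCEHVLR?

+2

Positive (K, R): R5, K6, K10, R12, R23 → +5.
Negative (D, E): E3, E13, E19 → −3.
The N-terminus (+1) and C-terminus (−1) cancel.
Net charge = (+5) + (−3) = +2.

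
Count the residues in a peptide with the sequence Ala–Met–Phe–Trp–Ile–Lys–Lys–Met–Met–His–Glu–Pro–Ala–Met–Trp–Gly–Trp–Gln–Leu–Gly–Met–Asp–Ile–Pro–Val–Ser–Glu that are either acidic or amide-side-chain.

Acidic: D, E. Amide-side-chain: N, Q.
Acidic residues here: Glu11, Asp22, Glu27 (3).
Amide-side-chain residues here: Gln18 (1).
The two groups share no amino acid, so total = 3 + 1 = 4.

4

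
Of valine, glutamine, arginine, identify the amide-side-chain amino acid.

glutamine

The amide-side-chain residues are Asn (N) and Gln (Q).
Of the listed options, only glutamine belongs to this group.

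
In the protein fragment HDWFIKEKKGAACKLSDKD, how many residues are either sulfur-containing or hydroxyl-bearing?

2

Sulfur-containing: C, M. Hydroxyl-bearing: S, T, Y.
Sulfur-containing residues here: C13 (1).
Hydroxyl-bearing residues here: S16 (1).
The two groups share no amino acid, so total = 1 + 1 = 2.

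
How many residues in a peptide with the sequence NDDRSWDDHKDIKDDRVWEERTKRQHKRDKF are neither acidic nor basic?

Acidic: D, E. Basic: K, R, H. All other residues are neither.
Matching residues: N1, S5, W6, I12, V17, W18, T22, Q25, F31.

9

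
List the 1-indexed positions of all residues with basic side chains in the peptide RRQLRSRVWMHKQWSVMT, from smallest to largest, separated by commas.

The basic amino acids are Lys (K), Arg (R), and His (H).
Matching residues: R1, R2, R5, R7, H11, K12.

1, 2, 5, 7, 11, 12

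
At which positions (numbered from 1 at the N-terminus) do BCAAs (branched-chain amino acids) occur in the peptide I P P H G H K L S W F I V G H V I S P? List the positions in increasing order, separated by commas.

1, 8, 12, 13, 16, 17

The BCAAs are Val, Leu, and Ile — aliphatic side chains with a branch point.
Matching residues: I1, L8, I12, V13, V16, I17.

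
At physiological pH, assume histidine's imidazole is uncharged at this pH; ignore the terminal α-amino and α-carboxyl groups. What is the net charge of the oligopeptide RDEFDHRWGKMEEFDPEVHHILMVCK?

-3

At pH ~7.4 the Lys and Arg side chains are protonated (+1), the Asp and Glu side chains are deprotonated (−1), and with His taken as neutral all other side chains carry no charge.
Positive (K, R): R1, R7, K10, K26 → +4.
Negative (D, E): D2, E3, D5, E12, E13, D15, E17 → −7.
Net charge = (+4) + (−7) = −3.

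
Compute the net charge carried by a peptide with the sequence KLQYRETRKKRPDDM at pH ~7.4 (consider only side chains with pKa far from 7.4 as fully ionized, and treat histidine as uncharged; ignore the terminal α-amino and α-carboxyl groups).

At pH ~7.4 the Lys and Arg side chains are protonated (+1), the Asp and Glu side chains are deprotonated (−1), and with His taken as neutral all other side chains carry no charge.
Positive (K, R): K1, R5, R8, K9, K10, R11 → +6.
Negative (D, E): E6, D13, D14 → −3.
Net charge = (+6) + (−3) = +3.

+3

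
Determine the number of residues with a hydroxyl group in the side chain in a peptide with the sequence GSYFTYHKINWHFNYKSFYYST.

Serine (S), threonine (T), and tyrosine (Y) each carry a hydroxyl group on the side chain.
Matching residues: S2, Y3, T5, Y6, Y15, S17, Y19, Y20, S21, T22.

10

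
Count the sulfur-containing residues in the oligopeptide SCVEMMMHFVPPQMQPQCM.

Only Cys (C) and Met (M) have a sulfur atom in the side chain.
Matching residues: C2, M5, M6, M7, M14, C18, M19.

7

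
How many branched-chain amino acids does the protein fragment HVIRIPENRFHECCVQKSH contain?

Valine (V), leucine (L), and isoleucine (I) are the branched-chain amino acids.
Matching residues: V2, I3, I5, V15.

4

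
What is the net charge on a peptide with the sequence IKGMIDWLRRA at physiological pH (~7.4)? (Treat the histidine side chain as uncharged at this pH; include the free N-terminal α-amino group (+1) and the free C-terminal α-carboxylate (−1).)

The side chains ionized at physiological pH are Lys/Arg (+1) and Asp/Glu (−1); with His treated as neutral, nothing else contributes.
Positive (K, R): K2, R9, R10 → +3.
Negative (D, E): D6 → −1.
The N-terminus (+1) and C-terminus (−1) cancel.
Net charge = (+3) + (−1) = +2.

+2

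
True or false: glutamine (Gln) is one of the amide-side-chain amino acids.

True

Asparagine (N) and glutamine (Q) have uncharged amide side chains.
Glutamine is in this group.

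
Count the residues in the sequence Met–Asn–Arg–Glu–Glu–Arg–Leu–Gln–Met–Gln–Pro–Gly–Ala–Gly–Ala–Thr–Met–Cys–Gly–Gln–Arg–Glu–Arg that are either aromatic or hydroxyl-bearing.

Aromatic: F, W, Y. Hydroxyl-bearing: S, T, Y.
Aromatic residues here: none (0).
Hydroxyl-bearing residues here: Thr16 (1).
(Y belongs to both groups, but none appear in this sequence.) Total = 0 + 1 = 1.

1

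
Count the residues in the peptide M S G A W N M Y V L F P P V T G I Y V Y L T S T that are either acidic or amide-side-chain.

Acidic: D, E. Amide-side-chain: N, Q.
Acidic residues here: none (0).
Amide-side-chain residues here: N6 (1).
The two groups share no amino acid, so total = 0 + 1 = 1.

1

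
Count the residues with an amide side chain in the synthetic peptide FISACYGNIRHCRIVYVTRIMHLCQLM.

2

The amide-side-chain residues are Asn (N) and Gln (Q).
Matching residues: N8, Q25.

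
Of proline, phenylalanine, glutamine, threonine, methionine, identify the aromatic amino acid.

Phenylalanine (F), tryptophan (W), and tyrosine (Y) have aromatic ring side chains.
Of the listed options, only phenylalanine belongs to this group.

phenylalanine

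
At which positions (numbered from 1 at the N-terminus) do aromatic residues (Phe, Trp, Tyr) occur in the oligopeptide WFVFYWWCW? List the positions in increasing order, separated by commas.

Matching residues: W1, F2, F4, Y5, W6, W7, W9.

1, 2, 4, 5, 6, 7, 9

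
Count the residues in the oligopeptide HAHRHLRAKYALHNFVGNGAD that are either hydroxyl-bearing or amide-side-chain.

3

Hydroxyl-bearing: S, T, Y. Amide-side-chain: N, Q.
Hydroxyl-bearing residues here: Y10 (1).
Amide-side-chain residues here: N14, N18 (2).
The two groups share no amino acid, so total = 1 + 2 = 3.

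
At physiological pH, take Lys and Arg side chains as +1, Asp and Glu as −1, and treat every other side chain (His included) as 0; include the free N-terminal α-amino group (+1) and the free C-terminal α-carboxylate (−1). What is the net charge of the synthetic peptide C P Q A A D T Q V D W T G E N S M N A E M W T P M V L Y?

Positive (K, R): none → +0.
Negative (D, E): D6, D10, E14, E20 → −4.
The N-terminus (+1) and C-terminus (−1) cancel.
Net charge = (+0) + (−4) = −4.

-4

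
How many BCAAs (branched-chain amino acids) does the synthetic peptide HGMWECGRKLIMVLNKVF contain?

The BCAAs are Val, Leu, and Ile — aliphatic side chains with a branch point.
Matching residues: L10, I11, V13, L14, V17.

5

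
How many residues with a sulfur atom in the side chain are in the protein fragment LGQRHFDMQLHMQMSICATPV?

4

The sulfur-bearing residues are cysteine (–SH) and methionine (–S–CH₃).
Matching residues: M8, M12, M14, C17.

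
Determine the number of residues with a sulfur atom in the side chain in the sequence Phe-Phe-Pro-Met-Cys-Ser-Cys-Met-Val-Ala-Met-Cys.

6

Only Cys (C) and Met (M) have a sulfur atom in the side chain.
Matching residues: Met4, Cys5, Cys7, Met8, Met11, Cys12.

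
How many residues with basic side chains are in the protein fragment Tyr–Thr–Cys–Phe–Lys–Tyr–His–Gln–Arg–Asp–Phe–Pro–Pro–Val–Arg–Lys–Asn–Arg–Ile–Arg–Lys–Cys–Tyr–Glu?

The basic amino acids are Lys (K), Arg (R), and His (H).
Matching residues: Lys5, His7, Arg9, Arg15, Lys16, Arg18, Arg20, Lys21.

8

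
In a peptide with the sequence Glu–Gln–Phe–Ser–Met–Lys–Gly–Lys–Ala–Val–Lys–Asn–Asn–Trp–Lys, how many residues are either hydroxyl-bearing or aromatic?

Hydroxyl-bearing: S, T, Y. Aromatic: F, W, Y.
Hydroxyl-bearing residues here: Ser4 (1).
Aromatic residues here: Phe3, Trp14 (2).
(Y belongs to both groups, but none appear in this sequence.) Total = 1 + 2 = 3.

3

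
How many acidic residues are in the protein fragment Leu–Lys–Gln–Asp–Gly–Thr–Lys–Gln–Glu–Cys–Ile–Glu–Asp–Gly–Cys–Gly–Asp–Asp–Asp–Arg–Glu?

8

Aspartate (D) and glutamate (E) have carboxylic-acid side chains and are the acidic amino acids.
Matching residues: Asp4, Glu9, Glu12, Asp13, Asp17, Asp18, Asp19, Glu21.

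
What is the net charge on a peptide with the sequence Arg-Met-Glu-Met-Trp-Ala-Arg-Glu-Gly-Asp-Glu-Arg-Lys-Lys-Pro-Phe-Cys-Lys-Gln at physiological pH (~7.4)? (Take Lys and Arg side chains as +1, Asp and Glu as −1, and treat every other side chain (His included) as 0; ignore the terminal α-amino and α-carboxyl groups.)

+2

Positive (K, R): Arg1, Arg7, Arg12, Lys13, Lys14, Lys18 → +6.
Negative (D, E): Glu3, Glu8, Asp10, Glu11 → −4.
Net charge = (+6) + (−4) = +2.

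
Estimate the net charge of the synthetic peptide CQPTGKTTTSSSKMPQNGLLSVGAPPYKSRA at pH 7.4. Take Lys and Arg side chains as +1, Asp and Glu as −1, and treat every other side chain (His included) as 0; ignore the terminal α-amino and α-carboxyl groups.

+4

Positive (K, R): K6, K13, K28, R30 → +4.
Negative (D, E): none → −0.
Net charge = (+4) + (−0) = +4.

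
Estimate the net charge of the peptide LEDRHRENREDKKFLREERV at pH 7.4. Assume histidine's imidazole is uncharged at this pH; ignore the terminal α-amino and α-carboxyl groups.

0

Near pH 7.4, K and R contribute +1 each, D and E contribute −1 each, and every other side chain (His included, as stated) is uncharged.
Positive (K, R): R4, R6, R9, K12, K13, R16, R19 → +7.
Negative (D, E): E2, D3, E7, E10, D11, E17, E18 → −7.
Net charge = (+7) + (−7) = 0.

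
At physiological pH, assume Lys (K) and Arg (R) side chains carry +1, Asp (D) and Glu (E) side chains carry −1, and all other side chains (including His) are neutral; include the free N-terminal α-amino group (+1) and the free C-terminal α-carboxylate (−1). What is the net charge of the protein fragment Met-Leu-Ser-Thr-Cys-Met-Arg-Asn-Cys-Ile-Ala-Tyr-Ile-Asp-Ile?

Positive (K, R): Arg7 → +1.
Negative (D, E): Asp14 → −1.
The N-terminus (+1) and C-terminus (−1) cancel.
Net charge = (+1) + (−1) = 0.

0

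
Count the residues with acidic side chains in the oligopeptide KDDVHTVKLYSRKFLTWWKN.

2

Only D (aspartate) and E (glutamate) carry a side-chain carboxylic acid.
Matching residues: D2, D3.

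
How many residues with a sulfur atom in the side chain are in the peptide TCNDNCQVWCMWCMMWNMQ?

8

Only Cys (C) and Met (M) have a sulfur atom in the side chain.
Matching residues: C2, C6, C10, M11, C13, M14, M15, M18.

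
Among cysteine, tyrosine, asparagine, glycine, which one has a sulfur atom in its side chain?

cysteine

Only Cys (C) and Met (M) have a sulfur atom in the side chain.
Of the listed options, only cysteine belongs to this group.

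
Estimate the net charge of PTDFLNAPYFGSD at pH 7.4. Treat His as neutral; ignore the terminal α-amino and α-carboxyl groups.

Near pH 7.4, K and R contribute +1 each, D and E contribute −1 each, and every other side chain (His included, as stated) is uncharged.
Positive (K, R): none → +0.
Negative (D, E): D3, D13 → −2.
Net charge = (+0) + (−2) = −2.

-2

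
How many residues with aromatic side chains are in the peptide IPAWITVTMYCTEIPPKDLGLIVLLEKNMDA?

2

The aromatic amino acids are Phe (F, benzyl), Trp (W, indole), and Tyr (Y, phenol).
Matching residues: W4, Y10.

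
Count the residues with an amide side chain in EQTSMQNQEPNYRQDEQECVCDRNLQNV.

Asparagine (N) and glutamine (Q) have uncharged amide side chains.
Matching residues: Q2, Q6, N7, Q8, N11, Q14, Q17, N24, Q26, N27.

10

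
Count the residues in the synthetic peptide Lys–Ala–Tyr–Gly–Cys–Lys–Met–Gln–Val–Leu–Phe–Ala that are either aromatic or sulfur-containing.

4

Aromatic: F, W, Y. Sulfur-containing: C, M.
Aromatic residues here: Tyr3, Phe11 (2).
Sulfur-containing residues here: Cys5, Met7 (2).
The two groups share no amino acid, so total = 2 + 2 = 4.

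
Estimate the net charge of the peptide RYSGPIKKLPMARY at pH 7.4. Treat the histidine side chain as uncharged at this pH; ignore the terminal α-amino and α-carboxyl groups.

+4

At pH ~7.4 the Lys and Arg side chains are protonated (+1), the Asp and Glu side chains are deprotonated (−1), and with His taken as neutral all other side chains carry no charge.
Positive (K, R): R1, K7, K8, R13 → +4.
Negative (D, E): none → −0.
Net charge = (+4) + (−0) = +4.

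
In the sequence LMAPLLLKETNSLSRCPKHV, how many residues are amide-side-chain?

1

The amide-side-chain residues are Asn (N) and Gln (Q).
Matching residues: N11.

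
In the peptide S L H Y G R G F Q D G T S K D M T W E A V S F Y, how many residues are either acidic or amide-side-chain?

4

Acidic: D, E. Amide-side-chain: N, Q.
Acidic residues here: D10, D15, E19 (3).
Amide-side-chain residues here: Q9 (1).
The two groups share no amino acid, so total = 3 + 1 = 4.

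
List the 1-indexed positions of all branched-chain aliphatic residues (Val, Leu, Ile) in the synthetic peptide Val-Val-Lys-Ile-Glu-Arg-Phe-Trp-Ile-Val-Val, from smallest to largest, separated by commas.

1, 2, 4, 9, 10, 11

Matching residues: Val1, Val2, Ile4, Ile9, Val10, Val11.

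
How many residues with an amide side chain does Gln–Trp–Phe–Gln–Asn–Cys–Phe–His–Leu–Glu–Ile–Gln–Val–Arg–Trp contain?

Asparagine (N) and glutamine (Q) have uncharged amide side chains.
Matching residues: Gln1, Gln4, Asn5, Gln12.

4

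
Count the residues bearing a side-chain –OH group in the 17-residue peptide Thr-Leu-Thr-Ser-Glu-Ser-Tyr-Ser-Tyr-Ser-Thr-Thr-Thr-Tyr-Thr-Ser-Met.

14

S, T, and Y are the three residues with a side-chain hydroxyl.
Matching residues: Thr1, Thr3, Ser4, Ser6, Tyr7, Ser8, Tyr9, Ser10, Thr11, Thr12, Thr13, Tyr14, Thr15, Ser16.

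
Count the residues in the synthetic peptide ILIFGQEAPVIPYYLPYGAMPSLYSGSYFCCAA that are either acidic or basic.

Acidic: D, E. Basic: H, K, R.
Acidic residues here: E7 (1).
Basic residues here: none (0).
The two groups share no amino acid, so total = 1 + 0 = 1.

1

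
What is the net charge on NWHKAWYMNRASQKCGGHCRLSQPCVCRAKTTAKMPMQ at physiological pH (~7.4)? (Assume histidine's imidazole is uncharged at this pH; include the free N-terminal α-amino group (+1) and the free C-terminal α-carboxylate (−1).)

+7

The side chains ionized at physiological pH are Lys/Arg (+1) and Asp/Glu (−1); with His treated as neutral, nothing else contributes.
Positive (K, R): K4, R10, K14, R20, R28, K30, K34 → +7.
Negative (D, E): none → −0.
The N-terminus (+1) and C-terminus (−1) cancel.
Net charge = (+7) + (−0) = +7.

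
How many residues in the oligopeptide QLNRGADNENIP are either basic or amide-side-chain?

Basic: H, K, R. Amide-side-chain: N, Q.
Basic residues here: R4 (1).
Amide-side-chain residues here: Q1, N3, N8, N10 (4).
The two groups share no amino acid, so total = 1 + 4 = 5.

5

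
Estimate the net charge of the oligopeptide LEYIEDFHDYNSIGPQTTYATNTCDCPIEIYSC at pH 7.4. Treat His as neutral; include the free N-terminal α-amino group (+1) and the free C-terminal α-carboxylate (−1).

At pH ~7.4 the Lys and Arg side chains are protonated (+1), the Asp and Glu side chains are deprotonated (−1), and with His taken as neutral all other side chains carry no charge.
Positive (K, R): none → +0.
Negative (D, E): E2, E5, D6, D9, D25, E29 → −6.
The N-terminus (+1) and C-terminus (−1) cancel.
Net charge = (+0) + (−6) = −6.

-6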